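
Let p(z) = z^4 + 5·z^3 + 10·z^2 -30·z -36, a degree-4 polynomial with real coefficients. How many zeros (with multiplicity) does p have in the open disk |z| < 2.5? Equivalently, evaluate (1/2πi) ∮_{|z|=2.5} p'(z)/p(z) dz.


The zeros of p are: 2, (-3 + 3i), (-3 - 3i), -1.
Their magnitudes are: 2, 4.243, 4.243, 1.
Zeros with |z| < R = 2.5: 2, -1.
Count = 2.
By the argument principle, (1/2πi) ∮_{|z|=R} p'(z)/p(z) dz equals exactly this count.

Number of zeros inside |z| < 2.5: 2.


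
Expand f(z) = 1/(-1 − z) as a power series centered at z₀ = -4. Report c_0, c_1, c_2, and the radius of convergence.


Let w = z − z₀, so z = z₀ + w.
Then -1 − z = -1 − (z₀ + w) = (-1 − z₀) − w = 3 − w.
f(z) = 1/(3 − w) = (1/(3)) · 1/(1 − w/(3)) = Σ_{n≥0} w^n / (3)^(n+1).
So c_n = 1/(3)^(n+1):
  c_0 = 1/(3)^1 = 1/3.
  c_1 = 1/(3)^2 = 1/9.
  c_2 = 1/(3)^3 = 1/27.
The series is valid for |w/d| < 1, i.e. |z − z₀| < |d|.
Radius of convergence: R = |-1 − z₀| = |3| = 3 (distance from z₀ to the singularity z = -1).

c_0 = 1/3, c_1 = 1/9, c_2 = 1/27; R = 3.


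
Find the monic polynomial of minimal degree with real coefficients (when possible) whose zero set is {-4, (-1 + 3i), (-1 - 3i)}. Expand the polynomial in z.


The polynomial is p(z) = ∏_{α ∈ S} (z − α), where S = {-4, (-1 + 3i), (-1 - 3i)}.
Expanding the product yields: p(z) = z^3 + 6·z^2 + 18·z + 40.
Note conjugate pairs combine to real quadratics: (z − (-1+3i))(z − (-1−3i)) = z² + 2z + 10.
The resulting polynomial has degree 3 and real coefficients as required.

p(z) = z^3 + 6·z^2 + 18·z + 40.


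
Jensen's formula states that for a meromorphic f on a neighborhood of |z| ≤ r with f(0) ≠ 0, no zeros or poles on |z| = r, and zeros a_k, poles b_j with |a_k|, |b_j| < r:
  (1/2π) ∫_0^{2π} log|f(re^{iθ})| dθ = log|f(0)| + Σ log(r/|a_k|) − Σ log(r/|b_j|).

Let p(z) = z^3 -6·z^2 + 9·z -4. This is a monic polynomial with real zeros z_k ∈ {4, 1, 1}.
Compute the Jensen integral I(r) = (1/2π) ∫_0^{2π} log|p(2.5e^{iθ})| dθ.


Zeros: 1, 1, 4; r = 2.5.
Inside |z| < r: 1, 1. Outside (|z| ≥ r): 4.
p(0) = -4, so log|p(0)| = log(4) = 1.3863.
Apply Jensen: I(r) = log|p(0)| + Σ_k log(r/|z_k|), summed over zeros inside |z| < r.
  log(r/|z_k|) for z_k = 1: log(2.5/1) = 0.9163
  log(r/|z_k|) for z_k = 1: log(2.5/1) = 0.9163
  Outside zeros (4) contribute nothing to the Jensen sum.
Sum over inside zeros: 1.8326.
I(r) = log|p(0)| + (inside sum) = 1.3863 + 1.8326 = 3.2189.
Note: since some zeros are outside |z| ≤ r, the simplified n·log(r) form does NOT apply — only the inside zeros contribute.

I(r) ≈ 3.2189.


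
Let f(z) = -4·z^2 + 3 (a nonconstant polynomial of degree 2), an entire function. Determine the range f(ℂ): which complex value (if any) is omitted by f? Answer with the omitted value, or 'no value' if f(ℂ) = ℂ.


Little Picard bounds the complement of f(ℂ) to at most one point.
For every w ∈ ℂ, the equation p(z) − w = 0 is a nonconstant polynomial in z and hence has at least one root by the fundamental theorem of algebra. So p is surjective onto ℂ, omitting no value.

Omitted value: no value.


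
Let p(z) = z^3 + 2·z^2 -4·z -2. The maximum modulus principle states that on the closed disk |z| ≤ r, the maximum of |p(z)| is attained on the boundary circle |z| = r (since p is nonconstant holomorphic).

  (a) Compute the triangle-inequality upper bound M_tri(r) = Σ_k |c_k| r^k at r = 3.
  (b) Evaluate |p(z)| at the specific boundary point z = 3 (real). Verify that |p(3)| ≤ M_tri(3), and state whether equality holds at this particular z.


Coefficients: c_0 = -2, c_1 = -4, c_2 = 2, c_3 = 1. Radius r = 3.
Part (a). Triangle bound: M_tri(r) = Σ_k |c_k| r^k
  = |-2|·3^0 + |-4|·3^1 + |2|·3^2 + |1|·3^3
  = 2 + 12 + 18 + 27 = 59.
This bounds M(r) := max_{|z|=r} |p(z)| from above; equality holds iff all terms c_k z^k can be made to align in phase at a single z on |z|=r.
Part (b). At z = 3 (real, on the circle |z| = r):
  p(3) = (-2)·3^0 + (-4)·3^1 + (2)·3^2 + (1)·3^3 = 31.
  |p(3)| = 31.
Check: |p(3)| = 31 ≤ 59 = M_tri(3). ✓ Equality does not hold at z = 3 (the coefficients have mixed signs, so the terms do not all align in phase there).

M_tri(3) = 59; |p(3)| = 31; equality at z=3: no.


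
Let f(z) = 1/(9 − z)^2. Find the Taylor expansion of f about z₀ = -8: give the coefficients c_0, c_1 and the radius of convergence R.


Let w = z − z₀, so z = z₀ + w.
Then 9 − z = 9 − (z₀ + w) = (9 − z₀) − w = 17 − w.
f(z) = 1/(17 − w)^2 = (1/(17)^2) · (1 − w/(17))^{−2}.
By the binomial series (1−u)^{−2} = Σ_{n≥0} C(n+1, 1) u^n for |u|<1, with u = w/(17):
  c_n = C(n+1, 1) / (17)^(n+2).
  c_0 = 1/(17)^2 = 1/289.
  c_1 = 2/(17)^3 = 2/4913.
The series is valid for |w/d| < 1, i.e. |z − z₀| < |d|.
Radius of convergence: R = |9 − z₀| = |17| = 17 (distance from z₀ to the singularity z = 9).

c_0 = 1/289, c_1 = 2/4913; R = 17.


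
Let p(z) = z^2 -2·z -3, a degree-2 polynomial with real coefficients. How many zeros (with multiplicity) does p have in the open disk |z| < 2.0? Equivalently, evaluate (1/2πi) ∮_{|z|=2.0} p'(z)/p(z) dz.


The zeros of p are: 3, -1.
Their magnitudes are: 3, 1.
Zeros with |z| < R = 2.0: -1.
Count = 1.
By the argument principle, (1/2πi) ∮_{|z|=R} p'(z)/p(z) dz equals exactly this count.

Number of zeros inside |z| < 2.0: 1.


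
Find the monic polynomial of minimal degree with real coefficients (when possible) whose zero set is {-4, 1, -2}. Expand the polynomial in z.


The polynomial is p(z) = ∏_{α ∈ S} (z − α), where S = {-4, 1, -2}.
Expanding the product yields: p(z) = z^3 + 5·z^2 + 2·z -8.
The resulting polynomial has degree 3 and real coefficients as required.

p(z) = z^3 + 5·z^2 + 2·z -8.


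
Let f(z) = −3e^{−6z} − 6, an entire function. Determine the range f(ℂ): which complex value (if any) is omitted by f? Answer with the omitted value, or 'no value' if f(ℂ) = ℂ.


Little Picard bounds the complement of f(ℂ) to at most one point.
e^{−6z} is never zero on ℂ, so -3·e^{−6z} takes every value in ℂ ∖ {0}. Adding -6 shifts the range to ℂ ∖ {-6}. Thus f omits exactly the value -6.

Omitted value: -6.


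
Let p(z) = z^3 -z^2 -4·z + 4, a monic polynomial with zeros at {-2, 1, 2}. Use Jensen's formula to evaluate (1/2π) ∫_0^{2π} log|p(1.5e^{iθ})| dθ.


Zeros: -2, 1, 2; r = 1.5.
Inside |z| < r: 1. Outside (|z| ≥ r): -2, 2.
p(0) = 4, so log|p(0)| = log(4) = 1.3863.
Apply Jensen: I(r) = log|p(0)| + Σ_k log(r/|z_k|), summed over zeros inside |z| < r.
  log(r/|z_k|) for z_k = 1: log(1.5/1) = 0.4055
  Outside zeros (-2, 2) contribute nothing to the Jensen sum.
Sum over inside zeros: 0.4055.
I(r) = log|p(0)| + (inside sum) = 1.3863 + 0.4055 = 1.7918.
Note: since some zeros are outside |z| ≤ r, the simplified n·log(r) form does NOT apply — only the inside zeros contribute.

I(r) ≈ 1.7918.


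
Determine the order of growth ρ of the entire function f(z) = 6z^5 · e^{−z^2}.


M(r) = max_{|z|=r} |6|·|z|^5·|e^{−z^2}| = 6·r^5 · e^{1r^2} (the factors attain their maxima compatibly on |z|=r). Then log M(r) = log 6 + 5·log r + 1r^2, dominated by the last term, so log log M(r) ~ 2·log r. The polynomial factor 6z^5 contributes only a log r term and does not affect the order. ρ = 2.
Therefore ρ = 2.

Order ρ = 2.


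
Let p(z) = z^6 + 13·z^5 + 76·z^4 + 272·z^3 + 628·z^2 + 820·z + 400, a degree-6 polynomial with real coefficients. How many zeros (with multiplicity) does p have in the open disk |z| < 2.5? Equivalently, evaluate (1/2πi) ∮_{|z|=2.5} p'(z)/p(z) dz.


The zeros of p are: (-3 + 1i), (-3 - 1i), -4, -1, (-1 + 3i), (-1 - 3i).
Their magnitudes are: 3.162, 3.162, 4, 1, 3.162, 3.162.
Zeros with |z| < R = 2.5: -1.
Count = 1.
By the argument principle, (1/2πi) ∮_{|z|=R} p'(z)/p(z) dz equals exactly this count.

Number of zeros inside |z| < 2.5: 1.


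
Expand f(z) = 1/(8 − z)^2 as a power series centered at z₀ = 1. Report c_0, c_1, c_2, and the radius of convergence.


Let w = z − z₀, so z = z₀ + w.
Then 8 − z = 8 − (z₀ + w) = (8 − z₀) − w = 7 − w.
f(z) = 1/(7 − w)^2 = (1/(7)^2) · (1 − w/(7))^{−2}.
By the binomial series (1−u)^{−2} = Σ_{n≥0} C(n+1, 1) u^n for |u|<1, with u = w/(7):
  c_n = C(n+1, 1) / (7)^(n+2).
  c_0 = 1/(7)^2 = 1/49.
  c_1 = 2/(7)^3 = 2/343.
  c_2 = 3/(7)^4 = 3/2401.
The series is valid for |w/d| < 1, i.e. |z − z₀| < |d|.
Radius of convergence: R = |8 − z₀| = |7| = 7 (distance from z₀ to the singularity z = 8).

c_0 = 1/49, c_1 = 2/343, c_2 = 3/2401; R = 7.


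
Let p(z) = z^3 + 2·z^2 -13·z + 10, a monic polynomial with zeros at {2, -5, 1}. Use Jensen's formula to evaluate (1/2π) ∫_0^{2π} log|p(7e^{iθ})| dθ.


Zeros: -5, 1, 2; r = 7.
Inside |z| < r: -5, 1, 2. Outside (|z| ≥ r): ∅.
p(0) = 10, so log|p(0)| = log(10) = 2.3026.
Apply Jensen: I(r) = log|p(0)| + Σ_k log(r/|z_k|), summed over zeros inside |z| < r.
  log(r/|z_k|) for z_k = 2: log(7/2) = 1.2528
  log(r/|z_k|) for z_k = -5: log(7/5) = 0.3365
  log(r/|z_k|) for z_k = 1: log(7/1) = 1.9459
Sum over inside zeros: 3.5351.
I(r) = log|p(0)| + (inside sum) = 2.3026 + 3.5351 = 5.8377.
Closed form (all zeros inside, monic): I(r) = n·log(r) = 3·log(7) = 5.8377. ✓

I(r) ≈ 5.8377.


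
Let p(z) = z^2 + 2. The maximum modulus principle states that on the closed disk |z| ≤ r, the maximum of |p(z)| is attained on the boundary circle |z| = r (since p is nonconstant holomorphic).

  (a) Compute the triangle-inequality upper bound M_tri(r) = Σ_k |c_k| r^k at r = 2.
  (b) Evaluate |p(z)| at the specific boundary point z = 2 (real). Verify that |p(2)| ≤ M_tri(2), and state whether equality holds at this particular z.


Coefficients: c_0 = 2, c_1 = 0, c_2 = 1. Radius r = 2.
Part (a). Triangle bound: M_tri(r) = Σ_k |c_k| r^k
  = |2|·2^0 + |0|·2^1 + |1|·2^2
  = 2 + 0 + 4 = 6.
This bounds M(r) := max_{|z|=r} |p(z)| from above; equality holds iff all terms c_k z^k can be made to align in phase at a single z on |z|=r.
Part (b). At z = 2 (real, on the circle |z| = r):
  p(2) = (2)·2^0 + (0)·2^1 + (1)·2^2 = 6.
  |p(2)| = 6.
Since all nonzero coefficients share the same sign, |p(2)| = 6 = M_tri(2); the triangle bound is attained at z = 2, so in fact M(r) = 6.

M_tri(2) = 6; |p(2)| = 6; equality at z=2: yes.


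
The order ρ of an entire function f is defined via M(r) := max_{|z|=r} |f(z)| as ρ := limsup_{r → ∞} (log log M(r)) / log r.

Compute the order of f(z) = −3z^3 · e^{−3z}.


M(r) = max_{|z|=r} |-3|·|z|^3·|e^{−3z}| = 3·r^3 · e^{3r^1} (the factors attain their maxima compatibly on |z|=r). Then log M(r) = log 3 + 3·log r + 3r^1, dominated by the last term, so log log M(r) ~ 1·log r. The polynomial factor -3z^3 contributes only a log r term and does not affect the order. ρ = 1.
Therefore ρ = 1.

Order ρ = 1.


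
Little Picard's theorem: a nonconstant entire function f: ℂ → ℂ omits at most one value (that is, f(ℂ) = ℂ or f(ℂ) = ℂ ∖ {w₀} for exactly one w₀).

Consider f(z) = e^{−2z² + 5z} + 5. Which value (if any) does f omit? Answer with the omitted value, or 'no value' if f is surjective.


Little Picard bounds the complement of f(ℂ) to at most one point.
The exponent g(z) = −2z² + 5z is a nonconstant polynomial, hence surjective onto ℂ. So e^{g(z)} takes every value in {e^w : w ∈ ℂ} = ℂ ∖ {0}. Adding 5 shifts the range to ℂ ∖ {5}. f omits exactly 5.

Omitted value: 5.


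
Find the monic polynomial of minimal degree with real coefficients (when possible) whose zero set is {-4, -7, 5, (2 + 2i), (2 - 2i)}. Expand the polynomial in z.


The polynomial is p(z) = ∏_{α ∈ S} (z − α), where S = {-4, -7, 5, (2 + 2i), (2 - 2i)}.
Expanding the product yields: p(z) = z^5 + 2·z^4 -43·z^3 + 16·z^2 + 344·z -1120.
Note conjugate pairs combine to real quadratics: (z − (2+2i))(z − (2−2i)) = z² − 4z + 8.
The resulting polynomial has degree 5 and real coefficients as required.

p(z) = z^5 + 2·z^4 -43·z^3 + 16·z^2 + 344·z -1120.


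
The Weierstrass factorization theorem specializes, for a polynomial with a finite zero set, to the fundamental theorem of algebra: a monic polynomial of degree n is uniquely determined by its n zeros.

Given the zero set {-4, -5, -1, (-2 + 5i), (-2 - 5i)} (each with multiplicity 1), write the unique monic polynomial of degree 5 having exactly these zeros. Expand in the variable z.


The polynomial is p(z) = ∏_{α ∈ S} (z − α), where S = {-4, -5, -1, (-2 + 5i), (-2 - 5i)}.
Expanding the product yields: p(z) = z^5 + 14·z^4 + 98·z^3 + 426·z^2 + 921·z + 580.
Note conjugate pairs combine to real quadratics: (z − (-2+5i))(z − (-2−5i)) = z² + 4z + 29.
The resulting polynomial has degree 5 and real coefficients as required.

p(z) = z^5 + 14·z^4 + 98·z^3 + 426·z^2 + 921·z + 580.


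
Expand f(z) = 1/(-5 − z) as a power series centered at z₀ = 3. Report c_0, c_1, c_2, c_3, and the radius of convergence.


Let w = z − z₀, so z = z₀ + w.
Then -5 − z = -5 − (z₀ + w) = (-5 − z₀) − w = -8 − w.
f(z) = 1/(-8 − w) = (1/(-8)) · 1/(1 − w/(-8)) = Σ_{n≥0} w^n / (-8)^(n+1).
So c_n = 1/(-8)^(n+1):
  c_0 = 1/(-8)^1 = -1/8.
  c_1 = 1/(-8)^2 = 1/64.
  c_2 = 1/(-8)^3 = -1/512.
  c_3 = 1/(-8)^4 = 1/4096.
The series is valid for |w/d| < 1, i.e. |z − z₀| < |d|.
Radius of convergence: R = |-5 − z₀| = |-8| = 8 (distance from z₀ to the singularity z = -5).

c_0 = -1/8, c_1 = 1/64, c_2 = -1/512, c_3 = 1/4096; R = 8.


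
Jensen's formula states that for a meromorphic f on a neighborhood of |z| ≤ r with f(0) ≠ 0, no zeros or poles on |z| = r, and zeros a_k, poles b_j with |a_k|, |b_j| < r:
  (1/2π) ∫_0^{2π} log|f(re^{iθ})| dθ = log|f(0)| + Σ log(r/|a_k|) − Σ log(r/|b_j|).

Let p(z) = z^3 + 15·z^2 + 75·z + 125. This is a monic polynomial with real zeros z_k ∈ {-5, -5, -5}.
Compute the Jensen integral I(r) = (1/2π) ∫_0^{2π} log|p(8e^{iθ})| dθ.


Zeros: -5, -5, -5; r = 8.
Inside |z| < r: -5, -5, -5. Outside (|z| ≥ r): ∅.
p(0) = 125, so log|p(0)| = log(125) = 4.8283.
Apply Jensen: I(r) = log|p(0)| + Σ_k log(r/|z_k|), summed over zeros inside |z| < r.
  log(r/|z_k|) for z_k = -5: log(8/5) = 0.4700
  log(r/|z_k|) for z_k = -5: log(8/5) = 0.4700
  log(r/|z_k|) for z_k = -5: log(8/5) = 0.4700
Sum over inside zeros: 1.4100.
I(r) = log|p(0)| + (inside sum) = 4.8283 + 1.4100 = 6.2383.
Closed form (all zeros inside, monic): I(r) = n·log(r) = 3·log(8) = 6.2383. ✓

I(r) ≈ 6.2383.


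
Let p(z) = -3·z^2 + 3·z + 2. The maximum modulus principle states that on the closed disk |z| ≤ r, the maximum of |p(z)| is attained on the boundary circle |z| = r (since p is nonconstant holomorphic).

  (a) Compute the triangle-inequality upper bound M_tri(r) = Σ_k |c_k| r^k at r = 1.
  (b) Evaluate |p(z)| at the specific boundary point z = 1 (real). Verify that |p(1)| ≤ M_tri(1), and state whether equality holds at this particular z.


Coefficients: c_0 = 2, c_1 = 3, c_2 = -3. Radius r = 1.
Part (a). Triangle bound: M_tri(r) = Σ_k |c_k| r^k
  = |2|·1^0 + |3|·1^1 + |-3|·1^2
  = 2 + 3 + 3 = 8.
This bounds M(r) := max_{|z|=r} |p(z)| from above; equality holds iff all terms c_k z^k can be made to align in phase at a single z on |z|=r.
Part (b). At z = 1 (real, on the circle |z| = r):
  p(1) = (2)·1^0 + (3)·1^1 + (-3)·1^2 = 2.
  |p(1)| = 2.
Check: |p(1)| = 2 ≤ 8 = M_tri(1). ✓ Equality does not hold at z = 1 (the coefficients have mixed signs, so the terms do not all align in phase there).

M_tri(1) = 8; |p(1)| = 2; equality at z=1: no.


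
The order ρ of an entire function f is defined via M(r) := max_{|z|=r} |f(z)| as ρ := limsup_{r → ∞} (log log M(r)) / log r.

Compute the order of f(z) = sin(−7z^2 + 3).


Write sin(w) = (e^{iw} ± e^{−iw})/(2 or 2i), so |sin(w)| ≤ e^{|w|}. With w = −7z^2 + 3, |w| ≤ 7r^2 + 3 on |z|=r, giving M(r) ≤ e^{7r^2 + 3} and ρ ≤ 2. For the lower bound, choose z on |z|=r with -7z^2 purely imaginary of modulus 7r^2; then |sin(−7z^2 + 3)| grows like e^{7r^2}/2, so ρ ≥ 2. Hence ρ = 2.
Therefore ρ = 2.

Order ρ = 2.


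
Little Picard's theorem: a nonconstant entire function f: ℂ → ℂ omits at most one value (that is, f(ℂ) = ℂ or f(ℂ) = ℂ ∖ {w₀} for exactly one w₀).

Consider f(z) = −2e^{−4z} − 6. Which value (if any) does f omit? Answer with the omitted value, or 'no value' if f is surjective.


Little Picard bounds the complement of f(ℂ) to at most one point.
e^{−4z} is never zero on ℂ, so -2·e^{−4z} takes every value in ℂ ∖ {0}. Adding -6 shifts the range to ℂ ∖ {-6}. Thus f omits exactly the value -6.

Omitted value: -6.


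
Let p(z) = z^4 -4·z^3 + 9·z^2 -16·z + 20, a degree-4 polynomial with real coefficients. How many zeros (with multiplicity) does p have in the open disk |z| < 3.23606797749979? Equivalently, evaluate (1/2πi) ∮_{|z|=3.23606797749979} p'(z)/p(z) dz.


The zeros of p are: (0 + 2i), (0 - 2i), (2 + 1i), (2 - 1i).
Their magnitudes are: 2, 2, 2.236, 2.236.
Zeros with |z| < R = 3.23606797749979: (0 + 2i), (0 - 2i), (2 + 1i), (2 - 1i).
Count = 4.
By the argument principle, (1/2πi) ∮_{|z|=R} p'(z)/p(z) dz equals exactly this count.

Number of zeros inside |z| < 3.23606797749979: 4.


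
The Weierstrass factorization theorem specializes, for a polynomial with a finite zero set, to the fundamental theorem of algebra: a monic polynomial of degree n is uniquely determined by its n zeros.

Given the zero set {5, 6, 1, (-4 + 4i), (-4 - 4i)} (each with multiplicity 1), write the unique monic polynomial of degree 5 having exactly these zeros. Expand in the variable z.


The polynomial is p(z) = ∏_{α ∈ S} (z − α), where S = {5, 6, 1, (-4 + 4i), (-4 - 4i)}.
Expanding the product yields: p(z) = z^5 -4·z^4 -23·z^3 -86·z^2 + 1072·z -960.
Note conjugate pairs combine to real quadratics: (z − (-4+4i))(z − (-4−4i)) = z² + 8z + 32.
The resulting polynomial has degree 5 and real coefficients as required.

p(z) = z^5 -4·z^4 -23·z^3 -86·z^2 + 1072·z -960.


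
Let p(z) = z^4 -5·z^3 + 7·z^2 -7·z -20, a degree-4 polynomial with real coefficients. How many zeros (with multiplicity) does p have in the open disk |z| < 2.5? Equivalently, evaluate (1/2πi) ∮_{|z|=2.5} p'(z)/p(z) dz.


The zeros of p are: -1, 4, (1 + 2i), (1 - 2i).
Their magnitudes are: 1, 4, 2.236, 2.236.
Zeros with |z| < R = 2.5: -1, (1 + 2i), (1 - 2i).
Count = 3.
By the argument principle, (1/2πi) ∮_{|z|=R} p'(z)/p(z) dz equals exactly this count.

Number of zeros inside |z| < 2.5: 3.


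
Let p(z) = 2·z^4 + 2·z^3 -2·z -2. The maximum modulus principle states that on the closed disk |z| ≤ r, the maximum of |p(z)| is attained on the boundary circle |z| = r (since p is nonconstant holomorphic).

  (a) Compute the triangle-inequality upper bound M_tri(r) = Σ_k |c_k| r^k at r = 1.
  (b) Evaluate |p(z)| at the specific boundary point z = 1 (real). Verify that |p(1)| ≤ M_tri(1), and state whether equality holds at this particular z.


Coefficients: c_0 = -2, c_1 = -2, c_2 = 0, c_3 = 2, c_4 = 2. Radius r = 1.
Part (a). Triangle bound: M_tri(r) = Σ_k |c_k| r^k
  = |-2|·1^0 + |-2|·1^1 + |0|·1^2 + |2|·1^3 + |2|·1^4
  = 2 + 2 + 0 + 2 + 2 = 8.
This bounds M(r) := max_{|z|=r} |p(z)| from above; equality holds iff all terms c_k z^k can be made to align in phase at a single z on |z|=r.
Part (b). At z = 1 (real, on the circle |z| = r):
  p(1) = (-2)·1^0 + (-2)·1^1 + (0)·1^2 + (2)·1^3 + (2)·1^4 = 0.
  |p(1)| = 0.
Check: |p(1)| = 0 ≤ 8 = M_tri(1). ✓ Equality does not hold at z = 1 (the coefficients have mixed signs, so the terms do not all align in phase there).

M_tri(1) = 8; |p(1)| = 0; equality at z=1: no.


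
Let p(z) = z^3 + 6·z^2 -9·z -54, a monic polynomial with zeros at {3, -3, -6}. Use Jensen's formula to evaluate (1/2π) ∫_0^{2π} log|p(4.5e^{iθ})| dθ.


Zeros: -6, -3, 3; r = 4.5.
Inside |z| < r: -3, 3. Outside (|z| ≥ r): -6.
p(0) = -54, so log|p(0)| = log(54) = 3.9890.
Apply Jensen: I(r) = log|p(0)| + Σ_k log(r/|z_k|), summed over zeros inside |z| < r.
  log(r/|z_k|) for z_k = 3: log(4.5/3) = 0.4055
  log(r/|z_k|) for z_k = -3: log(4.5/3) = 0.4055
  Outside zeros (-6) contribute nothing to the Jensen sum.
Sum over inside zeros: 0.8109.
I(r) = log|p(0)| + (inside sum) = 3.9890 + 0.8109 = 4.7999.
Note: since some zeros are outside |z| ≤ r, the simplified n·log(r) form does NOT apply — only the inside zeros contribute.

I(r) ≈ 4.7999.


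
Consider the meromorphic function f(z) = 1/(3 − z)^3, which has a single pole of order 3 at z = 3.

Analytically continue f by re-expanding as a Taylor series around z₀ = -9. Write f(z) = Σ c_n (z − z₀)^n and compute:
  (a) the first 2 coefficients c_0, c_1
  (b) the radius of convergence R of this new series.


Let w = z − z₀, so z = z₀ + w.
Then 3 − z = 3 − (z₀ + w) = (3 − z₀) − w = 12 − w.
f(z) = 1/(12 − w)^3 = (1/(12)^3) · (1 − w/(12))^{−3}.
By the binomial series (1−u)^{−3} = Σ_{n≥0} C(n+2, 2) u^n for |u|<1, with u = w/(12):
  c_n = C(n+2, 2) / (12)^(n+3).
  c_0 = 1/(12)^3 = 1/1728.
  c_1 = 3/(12)^4 = 1/6912.
The series is valid for |w/d| < 1, i.e. |z − z₀| < |d|.
Radius of convergence: R = |3 − z₀| = |12| = 12 (distance from z₀ to the singularity z = 3).

c_0 = 1/1728, c_1 = 1/6912; R = 12.


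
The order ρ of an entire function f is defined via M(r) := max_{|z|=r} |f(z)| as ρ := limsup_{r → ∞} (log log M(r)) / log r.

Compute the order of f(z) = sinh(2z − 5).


sinh(w) is a linear combination of e^{iw} and e^{−iw} (or e^w, e^{−w} in the hyperbolic case), so |sinh(w)| ≤ e^{|w|}. With w = 2z − 5, |w| ≤ 2|z| + 5 = 2r + 5 on |z| = r, giving M(r) ≤ e^{2r + 5}, so ρ ≤ 1. On a suitable ray (z = it for sin/cos; z = t for sinh/cosh, t real → ∞), |sinh(2z − 5)| grows like e^{2|t|}/2, so ρ ≥ 1. Hence ρ = 1.
Therefore ρ = 1.

Order ρ = 1.


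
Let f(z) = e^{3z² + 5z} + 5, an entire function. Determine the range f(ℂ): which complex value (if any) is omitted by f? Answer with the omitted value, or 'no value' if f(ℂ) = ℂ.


Little Picard bounds the complement of f(ℂ) to at most one point.
The exponent g(z) = 3z² + 5z is a nonconstant polynomial, hence surjective onto ℂ. So e^{g(z)} takes every value in {e^w : w ∈ ℂ} = ℂ ∖ {0}. Adding 5 shifts the range to ℂ ∖ {5}. f omits exactly 5.

Omitted value: 5.


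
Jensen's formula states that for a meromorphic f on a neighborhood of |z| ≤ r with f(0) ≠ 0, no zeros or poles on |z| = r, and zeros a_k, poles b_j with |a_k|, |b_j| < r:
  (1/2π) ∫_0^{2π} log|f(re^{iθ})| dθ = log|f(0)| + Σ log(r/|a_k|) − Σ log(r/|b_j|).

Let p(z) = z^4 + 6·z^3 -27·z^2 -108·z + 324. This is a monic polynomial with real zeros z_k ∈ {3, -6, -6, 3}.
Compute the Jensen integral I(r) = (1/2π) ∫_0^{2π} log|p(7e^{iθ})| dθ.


Zeros: -6, -6, 3, 3; r = 7.
Inside |z| < r: -6, -6, 3, 3. Outside (|z| ≥ r): ∅.
p(0) = 324, so log|p(0)| = log(324) = 5.7807.
Apply Jensen: I(r) = log|p(0)| + Σ_k log(r/|z_k|), summed over zeros inside |z| < r.
  log(r/|z_k|) for z_k = 3: log(7/3) = 0.8473
  log(r/|z_k|) for z_k = -6: log(7/6) = 0.1542
  log(r/|z_k|) for z_k = -6: log(7/6) = 0.1542
  log(r/|z_k|) for z_k = 3: log(7/3) = 0.8473
Sum over inside zeros: 2.0029.
I(r) = log|p(0)| + (inside sum) = 5.7807 + 2.0029 = 7.7836.
Closed form (all zeros inside, monic): I(r) = n·log(r) = 4·log(7) = 7.7836. ✓

I(r) ≈ 7.7836.


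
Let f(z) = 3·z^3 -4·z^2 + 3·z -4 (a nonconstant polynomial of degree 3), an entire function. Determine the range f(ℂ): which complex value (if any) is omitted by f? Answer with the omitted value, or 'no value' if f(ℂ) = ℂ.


Little Picard bounds the complement of f(ℂ) to at most one point.
For every w ∈ ℂ, the equation p(z) − w = 0 is a nonconstant polynomial in z and hence has at least one root by the fundamental theorem of algebra. So p is surjective onto ℂ, omitting no value.

Omitted value: no value.


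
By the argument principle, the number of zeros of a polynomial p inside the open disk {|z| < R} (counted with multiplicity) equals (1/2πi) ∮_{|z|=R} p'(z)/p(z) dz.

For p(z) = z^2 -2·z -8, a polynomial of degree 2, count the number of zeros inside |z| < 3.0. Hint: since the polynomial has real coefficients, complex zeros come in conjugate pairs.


The zeros of p are: -2, 4.
Their magnitudes are: 2, 4.
Zeros with |z| < R = 3.0: -2.
Count = 1.
By the argument principle, (1/2πi) ∮_{|z|=R} p'(z)/p(z) dz equals exactly this count.

Number of zeros inside |z| < 3.0: 1.


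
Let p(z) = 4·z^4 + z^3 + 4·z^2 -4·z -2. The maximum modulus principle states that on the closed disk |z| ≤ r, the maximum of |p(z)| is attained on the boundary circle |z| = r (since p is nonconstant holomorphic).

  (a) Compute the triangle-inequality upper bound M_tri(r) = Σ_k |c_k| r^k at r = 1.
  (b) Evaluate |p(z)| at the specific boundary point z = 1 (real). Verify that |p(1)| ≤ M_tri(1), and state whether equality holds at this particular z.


Coefficients: c_0 = -2, c_1 = -4, c_2 = 4, c_3 = 1, c_4 = 4. Radius r = 1.
Part (a). Triangle bound: M_tri(r) = Σ_k |c_k| r^k
  = |-2|·1^0 + |-4|·1^1 + |4|·1^2 + |1|·1^3 + |4|·1^4
  = 2 + 4 + 4 + 1 + 4 = 15.
This bounds M(r) := max_{|z|=r} |p(z)| from above; equality holds iff all terms c_k z^k can be made to align in phase at a single z on |z|=r.
Part (b). At z = 1 (real, on the circle |z| = r):
  p(1) = (-2)·1^0 + (-4)·1^1 + (4)·1^2 + (1)·1^3 + (4)·1^4 = 3.
  |p(1)| = 3.
Check: |p(1)| = 3 ≤ 15 = M_tri(1). ✓ Equality does not hold at z = 1 (the coefficients have mixed signs, so the terms do not all align in phase there).

M_tri(1) = 15; |p(1)| = 3; equality at z=1: no.


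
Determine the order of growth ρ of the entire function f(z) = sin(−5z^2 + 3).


Write sin(w) = (e^{iw} ± e^{−iw})/(2 or 2i), so |sin(w)| ≤ e^{|w|}. With w = −5z^2 + 3, |w| ≤ 5r^2 + 3 on |z|=r, giving M(r) ≤ e^{5r^2 + 3} and ρ ≤ 2. For the lower bound, choose z on |z|=r with -5z^2 purely imaginary of modulus 5r^2; then |sin(−5z^2 + 3)| grows like e^{5r^2}/2, so ρ ≥ 2. Hence ρ = 2.
Therefore ρ = 2.

Order ρ = 2.


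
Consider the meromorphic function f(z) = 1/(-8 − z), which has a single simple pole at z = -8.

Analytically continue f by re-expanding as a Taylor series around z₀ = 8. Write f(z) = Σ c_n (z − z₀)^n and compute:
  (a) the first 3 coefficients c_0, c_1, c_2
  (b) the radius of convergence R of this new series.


Let w = z − z₀, so z = z₀ + w.
Then -8 − z = -8 − (z₀ + w) = (-8 − z₀) − w = -16 − w.
f(z) = 1/(-16 − w) = (1/(-16)) · 1/(1 − w/(-16)) = Σ_{n≥0} w^n / (-16)^(n+1).
So c_n = 1/(-16)^(n+1):
  c_0 = 1/(-16)^1 = -1/16.
  c_1 = 1/(-16)^2 = 1/256.
  c_2 = 1/(-16)^3 = -1/4096.
The series is valid for |w/d| < 1, i.e. |z − z₀| < |d|.
Radius of convergence: R = |-8 − z₀| = |-16| = 16 (distance from z₀ to the singularity z = -8).

c_0 = -1/16, c_1 = 1/256, c_2 = -1/4096; R = 16.


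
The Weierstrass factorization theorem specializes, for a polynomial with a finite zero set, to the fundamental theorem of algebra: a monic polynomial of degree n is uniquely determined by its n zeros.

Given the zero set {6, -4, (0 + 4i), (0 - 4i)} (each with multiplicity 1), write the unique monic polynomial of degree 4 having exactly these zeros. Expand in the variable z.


The polynomial is p(z) = ∏_{α ∈ S} (z − α), where S = {6, -4, (0 + 4i), (0 - 4i)}.
Expanding the product yields: p(z) = z^4 -2·z^3 -8·z^2 -32·z -384.
Note conjugate pairs combine to real quadratics: (z − (0+4i))(z − (0−4i)) = z² + 16.
The resulting polynomial has degree 4 and real coefficients as required.

p(z) = z^4 -2·z^3 -8·z^2 -32·z -384.


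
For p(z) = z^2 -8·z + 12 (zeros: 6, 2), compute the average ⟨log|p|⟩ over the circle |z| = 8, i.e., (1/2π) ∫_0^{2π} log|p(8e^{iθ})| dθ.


Zeros: 2, 6; r = 8.
Inside |z| < r: 2, 6. Outside (|z| ≥ r): ∅.
p(0) = 12, so log|p(0)| = log(12) = 2.4849.
Apply Jensen: I(r) = log|p(0)| + Σ_k log(r/|z_k|), summed over zeros inside |z| < r.
  log(r/|z_k|) for z_k = 6: log(8/6) = 0.2877
  log(r/|z_k|) for z_k = 2: log(8/2) = 1.3863
Sum over inside zeros: 1.6740.
I(r) = log|p(0)| + (inside sum) = 2.4849 + 1.6740 = 4.1589.
Closed form (all zeros inside, monic): I(r) = n·log(r) = 2·log(8) = 4.1589. ✓

I(r) ≈ 4.1589.


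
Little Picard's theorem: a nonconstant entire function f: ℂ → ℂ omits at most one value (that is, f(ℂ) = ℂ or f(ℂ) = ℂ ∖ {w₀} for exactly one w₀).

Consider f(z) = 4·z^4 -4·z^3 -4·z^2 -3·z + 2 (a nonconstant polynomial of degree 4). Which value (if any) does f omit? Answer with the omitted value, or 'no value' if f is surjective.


Little Picard bounds the complement of f(ℂ) to at most one point.
For every w ∈ ℂ, the equation p(z) − w = 0 is a nonconstant polynomial in z and hence has at least one root by the fundamental theorem of algebra. So p is surjective onto ℂ, omitting no value.

Omitted value: no value.


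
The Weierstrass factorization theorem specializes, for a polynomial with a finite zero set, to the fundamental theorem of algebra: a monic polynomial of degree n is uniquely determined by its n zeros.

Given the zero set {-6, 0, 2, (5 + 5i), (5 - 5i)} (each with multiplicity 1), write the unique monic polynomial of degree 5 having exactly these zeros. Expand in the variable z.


The polynomial is p(z) = ∏_{α ∈ S} (z − α), where S = {-6, 0, 2, (5 + 5i), (5 - 5i)}.
Expanding the product yields: p(z) = z^5 -6·z^4 -2·z^3 + 320·z^2 -600·z.
Note conjugate pairs combine to real quadratics: (z − (5+5i))(z − (5−5i)) = z² − 10z + 50.
The resulting polynomial has degree 5 and real coefficients as required.

p(z) = z^5 -6·z^4 -2·z^3 + 320·z^2 -600·z.


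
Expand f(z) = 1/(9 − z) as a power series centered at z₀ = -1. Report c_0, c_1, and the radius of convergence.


Let w = z − z₀, so z = z₀ + w.
Then 9 − z = 9 − (z₀ + w) = (9 − z₀) − w = 10 − w.
f(z) = 1/(10 − w) = (1/(10)) · 1/(1 − w/(10)) = Σ_{n≥0} w^n / (10)^(n+1).
So c_n = 1/(10)^(n+1):
  c_0 = 1/(10)^1 = 1/10.
  c_1 = 1/(10)^2 = 1/100.
The series is valid for |w/d| < 1, i.e. |z − z₀| < |d|.
Radius of convergence: R = |9 − z₀| = |10| = 10 (distance from z₀ to the singularity z = 9).

c_0 = 1/10, c_1 = 1/100; R = 10.


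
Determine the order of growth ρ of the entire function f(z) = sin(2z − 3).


sin(w) is a linear combination of e^{iw} and e^{−iw} (or e^w, e^{−w} in the hyperbolic case), so |sin(w)| ≤ e^{|w|}. With w = 2z − 3, |w| ≤ 2|z| + 3 = 2r + 3 on |z| = r, giving M(r) ≤ e^{2r + 3}, so ρ ≤ 1. On a suitable ray (z = it for sin/cos; z = t for sinh/cosh, t real → ∞), |sin(2z − 3)| grows like e^{2|t|}/2, so ρ ≥ 1. Hence ρ = 1.
Therefore ρ = 1.

Order ρ = 1.


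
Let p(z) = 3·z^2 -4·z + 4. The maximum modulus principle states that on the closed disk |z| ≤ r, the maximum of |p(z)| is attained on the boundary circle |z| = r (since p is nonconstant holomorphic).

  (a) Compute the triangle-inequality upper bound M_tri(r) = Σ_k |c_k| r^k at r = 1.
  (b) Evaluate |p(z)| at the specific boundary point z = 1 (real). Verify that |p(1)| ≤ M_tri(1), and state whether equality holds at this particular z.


Coefficients: c_0 = 4, c_1 = -4, c_2 = 3. Radius r = 1.
Part (a). Triangle bound: M_tri(r) = Σ_k |c_k| r^k
  = |4|·1^0 + |-4|·1^1 + |3|·1^2
  = 4 + 4 + 3 = 11.
This bounds M(r) := max_{|z|=r} |p(z)| from above; equality holds iff all terms c_k z^k can be made to align in phase at a single z on |z|=r.
Part (b). At z = 1 (real, on the circle |z| = r):
  p(1) = (4)·1^0 + (-4)·1^1 + (3)·1^2 = 3.
  |p(1)| = 3.
Check: |p(1)| = 3 ≤ 11 = M_tri(1). ✓ Equality does not hold at z = 1 (the coefficients have mixed signs, so the terms do not all align in phase there).

M_tri(1) = 11; |p(1)| = 3; equality at z=1: no.


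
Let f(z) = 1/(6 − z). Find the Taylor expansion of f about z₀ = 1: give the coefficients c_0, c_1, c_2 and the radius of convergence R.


Let w = z − z₀, so z = z₀ + w.
Then 6 − z = 6 − (z₀ + w) = (6 − z₀) − w = 5 − w.
f(z) = 1/(5 − w) = (1/(5)) · 1/(1 − w/(5)) = Σ_{n≥0} w^n / (5)^(n+1).
So c_n = 1/(5)^(n+1):
  c_0 = 1/(5)^1 = 1/5.
  c_1 = 1/(5)^2 = 1/25.
  c_2 = 1/(5)^3 = 1/125.
The series is valid for |w/d| < 1, i.e. |z − z₀| < |d|.
Radius of convergence: R = |6 − z₀| = |5| = 5 (distance from z₀ to the singularity z = 6).

c_0 = 1/5, c_1 = 1/25, c_2 = 1/125; R = 5.


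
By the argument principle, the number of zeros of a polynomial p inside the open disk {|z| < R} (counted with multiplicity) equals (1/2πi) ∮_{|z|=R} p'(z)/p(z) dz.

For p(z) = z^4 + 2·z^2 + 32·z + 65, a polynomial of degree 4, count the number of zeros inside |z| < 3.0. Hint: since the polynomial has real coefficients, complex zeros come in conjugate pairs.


The zeros of p are: (-2 + 1i), (-2 - 1i), (2 + 3i), (2 - 3i).
Their magnitudes are: 2.236, 2.236, 3.606, 3.606.
Zeros with |z| < R = 3.0: (-2 + 1i), (-2 - 1i).
Count = 2.
By the argument principle, (1/2πi) ∮_{|z|=R} p'(z)/p(z) dz equals exactly this count.

Number of zeros inside |z| < 3.0: 2.


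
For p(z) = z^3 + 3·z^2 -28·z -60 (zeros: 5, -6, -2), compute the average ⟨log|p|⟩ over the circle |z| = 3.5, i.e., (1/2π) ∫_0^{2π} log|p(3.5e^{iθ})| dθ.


Zeros: -6, -2, 5; r = 3.5.
Inside |z| < r: -2. Outside (|z| ≥ r): -6, 5.
p(0) = -60, so log|p(0)| = log(60) = 4.0943.
Apply Jensen: I(r) = log|p(0)| + Σ_k log(r/|z_k|), summed over zeros inside |z| < r.
  log(r/|z_k|) for z_k = -2: log(3.5/2) = 0.5596
  Outside zeros (-6, 5) contribute nothing to the Jensen sum.
Sum over inside zeros: 0.5596.
I(r) = log|p(0)| + (inside sum) = 4.0943 + 0.5596 = 4.6540.
Note: since some zeros are outside |z| ≤ r, the simplified n·log(r) form does NOT apply — only the inside zeros contribute.

I(r) ≈ 4.6540.


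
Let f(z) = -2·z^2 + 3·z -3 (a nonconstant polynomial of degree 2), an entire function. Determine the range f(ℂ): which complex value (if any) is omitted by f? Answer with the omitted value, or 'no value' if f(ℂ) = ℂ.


Little Picard bounds the complement of f(ℂ) to at most one point.
For every w ∈ ℂ, the equation p(z) − w = 0 is a nonconstant polynomial in z and hence has at least one root by the fundamental theorem of algebra. So p is surjective onto ℂ, omitting no value.

Omitted value: no value.


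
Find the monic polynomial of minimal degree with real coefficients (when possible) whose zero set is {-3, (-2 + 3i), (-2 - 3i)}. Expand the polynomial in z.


The polynomial is p(z) = ∏_{α ∈ S} (z − α), where S = {-3, (-2 + 3i), (-2 - 3i)}.
Expanding the product yields: p(z) = z^3 + 7·z^2 + 25·z + 39.
Note conjugate pairs combine to real quadratics: (z − (-2+3i))(z − (-2−3i)) = z² + 4z + 13.
The resulting polynomial has degree 3 and real coefficients as required.

p(z) = z^3 + 7·z^2 + 25·z + 39.


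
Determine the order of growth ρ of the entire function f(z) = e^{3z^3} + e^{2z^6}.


Each summand is entire of order 3 and 6 respectively (as in the single-exponential case). The order of a sum is at most the max of the orders, so ρ ≤ 6. For the lower bound: on |z|=r choose arg z so that 2z^6 is real positive; then |e^{2z^6}| = e^{2r^6} while |e^{3z^3}| ≤ e^{3r^3} = o(e^{2r^6}). So |f| ≥ e^{2r^6}(1 − o(1)) and ρ ≥ 6. Hence ρ = max(3, 6) = 6.
Therefore ρ = 6.

Order ρ = 6.


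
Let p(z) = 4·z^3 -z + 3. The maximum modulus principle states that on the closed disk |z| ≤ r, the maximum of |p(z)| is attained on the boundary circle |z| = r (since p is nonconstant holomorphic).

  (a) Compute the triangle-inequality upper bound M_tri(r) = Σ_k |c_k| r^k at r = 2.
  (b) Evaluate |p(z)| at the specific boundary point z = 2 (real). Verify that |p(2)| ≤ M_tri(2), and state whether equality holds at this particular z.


Coefficients: c_0 = 3, c_1 = -1, c_2 = 0, c_3 = 4. Radius r = 2.
Part (a). Triangle bound: M_tri(r) = Σ_k |c_k| r^k
  = |3|·2^0 + |-1|·2^1 + |0|·2^2 + |4|·2^3
  = 3 + 2 + 0 + 32 = 37.
This bounds M(r) := max_{|z|=r} |p(z)| from above; equality holds iff all terms c_k z^k can be made to align in phase at a single z on |z|=r.
Part (b). At z = 2 (real, on the circle |z| = r):
  p(2) = (3)·2^0 + (-1)·2^1 + (0)·2^2 + (4)·2^3 = 33.
  |p(2)| = 33.
Check: |p(2)| = 33 ≤ 37 = M_tri(2). ✓ Equality does not hold at z = 2 (the coefficients have mixed signs, so the terms do not all align in phase there).

M_tri(2) = 37; |p(2)| = 33; equality at z=2: no.


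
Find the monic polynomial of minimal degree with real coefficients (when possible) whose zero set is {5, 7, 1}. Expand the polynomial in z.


The polynomial is p(z) = ∏_{α ∈ S} (z − α), where S = {5, 7, 1}.
Expanding the product yields: p(z) = z^3 -13·z^2 + 47·z -35.
The resulting polynomial has degree 3 and real coefficients as required.

p(z) = z^3 -13·z^2 + 47·z -35.


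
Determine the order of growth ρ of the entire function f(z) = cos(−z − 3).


cos(w) is a linear combination of e^{iw} and e^{−iw} (or e^w, e^{−w} in the hyperbolic case), so |cos(w)| ≤ e^{|w|}. With w = −z − 3, |w| ≤ 1|z| + 3 = 1r + 3 on |z| = r, giving M(r) ≤ e^{1r + 3}, so ρ ≤ 1. On a suitable ray (z = it for sin/cos; z = t for sinh/cosh, t real → ∞), |cos(−z − 3)| grows like e^{1|t|}/2, so ρ ≥ 1. Hence ρ = 1.
Therefore ρ = 1.

Order ρ = 1.


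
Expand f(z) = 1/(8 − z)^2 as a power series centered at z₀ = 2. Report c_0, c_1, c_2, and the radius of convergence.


Let w = z − z₀, so z = z₀ + w.
Then 8 − z = 8 − (z₀ + w) = (8 − z₀) − w = 6 − w.
f(z) = 1/(6 − w)^2 = (1/(6)^2) · (1 − w/(6))^{−2}.
By the binomial series (1−u)^{−2} = Σ_{n≥0} C(n+1, 1) u^n for |u|<1, with u = w/(6):
  c_n = C(n+1, 1) / (6)^(n+2).
  c_0 = 1/(6)^2 = 1/36.
  c_1 = 2/(6)^3 = 1/108.
  c_2 = 3/(6)^4 = 1/432.
The series is valid for |w/d| < 1, i.e. |z − z₀| < |d|.
Radius of convergence: R = |8 − z₀| = |6| = 6 (distance from z₀ to the singularity z = 8).

c_0 = 1/36, c_1 = 1/108, c_2 = 1/432; R = 6.


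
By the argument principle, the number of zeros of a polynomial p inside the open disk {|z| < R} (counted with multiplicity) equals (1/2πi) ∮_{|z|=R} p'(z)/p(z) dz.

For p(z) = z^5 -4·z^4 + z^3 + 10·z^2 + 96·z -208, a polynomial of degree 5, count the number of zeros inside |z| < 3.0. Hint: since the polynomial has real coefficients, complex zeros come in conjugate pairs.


The zeros of p are: (-2 + 2i), (-2 - 2i), 2, (3 + 2i), (3 - 2i).
Their magnitudes are: 2.828, 2.828, 2, 3.606, 3.606.
Zeros with |z| < R = 3.0: (-2 + 2i), (-2 - 2i), 2.
Count = 3.
By the argument principle, (1/2πi) ∮_{|z|=R} p'(z)/p(z) dz equals exactly this count.

Number of zeros inside |z| < 3.0: 3.


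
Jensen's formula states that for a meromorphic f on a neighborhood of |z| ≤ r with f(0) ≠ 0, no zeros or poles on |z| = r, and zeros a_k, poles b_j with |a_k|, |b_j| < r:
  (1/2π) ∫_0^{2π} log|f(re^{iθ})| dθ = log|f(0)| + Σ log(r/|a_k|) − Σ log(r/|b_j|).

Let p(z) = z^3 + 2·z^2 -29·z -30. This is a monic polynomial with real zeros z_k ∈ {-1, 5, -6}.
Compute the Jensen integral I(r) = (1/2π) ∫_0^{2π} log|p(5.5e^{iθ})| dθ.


Zeros: -6, -1, 5; r = 5.5.
Inside |z| < r: -1, 5. Outside (|z| ≥ r): -6.
p(0) = -30, so log|p(0)| = log(30) = 3.4012.
Apply Jensen: I(r) = log|p(0)| + Σ_k log(r/|z_k|), summed over zeros inside |z| < r.
  log(r/|z_k|) for z_k = -1: log(5.5/1) = 1.7047
  log(r/|z_k|) for z_k = 5: log(5.5/5) = 0.0953
  Outside zeros (-6) contribute nothing to the Jensen sum.
Sum over inside zeros: 1.8001.
I(r) = log|p(0)| + (inside sum) = 3.4012 + 1.8001 = 5.2013.
Note: since some zeros are outside |z| ≤ r, the simplified n·log(r) form does NOT apply — only the inside zeros contribute.

I(r) ≈ 5.2013.


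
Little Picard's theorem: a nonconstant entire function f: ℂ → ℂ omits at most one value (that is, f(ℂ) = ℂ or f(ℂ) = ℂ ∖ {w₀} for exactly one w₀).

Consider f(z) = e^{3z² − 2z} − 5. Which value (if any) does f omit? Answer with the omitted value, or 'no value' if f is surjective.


Little Picard bounds the complement of f(ℂ) to at most one point.
The exponent g(z) = 3z² − 2z is a nonconstant polynomial, hence surjective onto ℂ. So e^{g(z)} takes every value in {e^w : w ∈ ℂ} = ℂ ∖ {0}. Adding -5 shifts the range to ℂ ∖ {-5}. f omits exactly -5.

Omitted value: -5.
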